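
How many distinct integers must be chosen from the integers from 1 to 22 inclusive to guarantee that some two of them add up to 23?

12

Group the elements by complementary pair {x, 23−x}: {1,22}, {2,21}, {3,20}, …, giving 11 two-element pairs.
By the pigeonhole principle, treating each of those 11 groups as a pigeonhole, one can pick one integer per group — 11 integers — with no two summing to 23.
The 12th integer lands in an occupied pair, forcing a sum of 23.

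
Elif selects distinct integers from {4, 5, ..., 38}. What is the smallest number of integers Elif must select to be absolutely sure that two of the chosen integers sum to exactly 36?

22

Two chosen integers sum to 36 exactly when both halves of some pair {x, 36−x} with 4 ≤ x ≤ 36−x ≤ 32 are chosen — 14 such pairs.
The remaining 7 elements (those with no distinct partner in range) can never complete a 36-sum, so the worst case takes all of them and one from each pair: 7 + 14 = 21.
By pigeonhole, the 22nd integer has to be the second member of some pair, so 21 + 1 = 22.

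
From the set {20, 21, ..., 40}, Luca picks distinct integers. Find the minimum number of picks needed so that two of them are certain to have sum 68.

16

Group the elements by complementary pair {x, 68−x}: {28,40}, {29,39}, {30,38}, …, giving 6 two-element pairs, the single value 34 (it cannot pair with itself since the integers are distinct), and 8 integers whose partner 68−x falls outside [20,40].
Treating each of those 15 groups as a pigeonhole, one can pick one integer per group — 15 integers — with no two summing to 68.
The 16th integer lands in an occupied pair, forcing a sum of 68.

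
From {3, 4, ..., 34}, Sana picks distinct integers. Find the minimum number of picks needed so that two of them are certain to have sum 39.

18

Group the elements by complementary pair {x, 39−x}: {5,34}, {6,33}, {7,32}, …, giving 15 two-element pairs and 2 integers whose partner 39−x falls outside [3,34].
Pigeonhole: treating each of those 17 groups as a pigeonhole, one can pick one integer per group — 17 integers — with no two summing to 39.
The 18th integer lands in an occupied pair, forcing a sum of 39.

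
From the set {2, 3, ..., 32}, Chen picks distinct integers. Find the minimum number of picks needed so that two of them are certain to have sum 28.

A set avoiding the sum 28 can contain at most one of each pair {x, 28−x}, plus the 7 elements whose complement lies outside the range or equal to its own complement.
The integers 14, …, 32 (19 of them) are such a set: any two sum to at least 14+15 = 29 > 28.
By pigeonhole, any 20th integer completes one of the 12 pairs, so 20 choices force a sum of 28.

20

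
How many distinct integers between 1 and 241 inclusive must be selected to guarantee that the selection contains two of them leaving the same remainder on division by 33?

34

The 33 residue classes mod 33 are the pigeonholes.
With 33 integers one could put 1 in each residue class and have no class reach 2.
The 34th integer pushes some class to 2, so 33·1 + 1 = 34.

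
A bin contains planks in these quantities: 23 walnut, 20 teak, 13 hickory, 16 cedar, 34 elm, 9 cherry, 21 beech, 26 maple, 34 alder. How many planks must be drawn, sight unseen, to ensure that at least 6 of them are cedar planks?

186

In the worst case for collecting cedar planks, every non-cedar plank comes out first.
There are 23 + 20 + 13 + 34 + 9 + 21 + 26 + 34 = 180 non-cedar planks altogether.
After those, each further plank must be cedar, so 180 + 6 = 186 draws guarantee 6 cedar planks.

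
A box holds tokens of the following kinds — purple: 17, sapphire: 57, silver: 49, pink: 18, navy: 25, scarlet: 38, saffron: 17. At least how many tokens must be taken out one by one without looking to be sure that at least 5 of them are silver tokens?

177

In the worst case for collecting silver tokens, every non-silver token comes out first.
There are 17 + 57 + 18 + 25 + 38 + 17 = 172 non-silver tokens altogether.
After those, each further token must be silver, so 172 + 5 = 177 draws guarantee 5 silver tokens.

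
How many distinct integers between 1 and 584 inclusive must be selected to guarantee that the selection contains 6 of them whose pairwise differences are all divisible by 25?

126

Integers whose pairwise differences are multiples of 25 are exactly those sharing a remainder mod 25. Pigeonhole: the 25 residue classes mod 25 are the pigeonholes.
With 125 integers one could put 5 in each residue class and have no class reach 6.
The 126th integer pushes some class to 6, so 25·5 + 1 = 126.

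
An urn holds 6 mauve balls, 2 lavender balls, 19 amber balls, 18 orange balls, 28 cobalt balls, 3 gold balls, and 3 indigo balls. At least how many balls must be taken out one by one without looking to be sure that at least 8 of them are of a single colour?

36

Put each drawn ball into a box by colour. The largest draw with every box below 8 takes min(count, 7) from each colour; colours with fewer than 7 contribute all they have.
Σ min(cᵢ, 7) = 6 + 2 + 7 + 7 + 7 + 3 + 3 = 35.
Draw number 35 + 1 = 36 must push one box to 8.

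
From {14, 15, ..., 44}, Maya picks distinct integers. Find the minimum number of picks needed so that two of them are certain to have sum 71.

23

Group the elements by complementary pair {x, 71−x}: {27,44}, {28,43}, {29,42}, …, giving 9 two-element pairs and 13 integers whose partner 71−x falls outside [14,44].
Treating each of those 22 groups as a pigeonhole, one can pick one integer per group — 22 integers — with no two summing to 71.
The 23rd integer lands in an occupied pair, forcing a sum of 71.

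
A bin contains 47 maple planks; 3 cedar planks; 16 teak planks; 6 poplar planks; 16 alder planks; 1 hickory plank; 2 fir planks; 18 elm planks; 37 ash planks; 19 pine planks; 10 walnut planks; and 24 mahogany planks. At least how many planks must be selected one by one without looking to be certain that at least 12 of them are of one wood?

100

By pigeonhole, the 12 woods are the holes; the planks drawn are the pigeons.
To avoid 12 of any one wood, the worst case takes at most 11 of each wood, or every plank of a wood that has fewer than 11.
That gives 11 + 3 + 11 + 6 + 11 + 1 + 2 + 11 + 11 + 11 + 10 + 11 = 99 planks with no wood reaching 12.
The next plank forces some wood to 12, so 99 + 1 = 100.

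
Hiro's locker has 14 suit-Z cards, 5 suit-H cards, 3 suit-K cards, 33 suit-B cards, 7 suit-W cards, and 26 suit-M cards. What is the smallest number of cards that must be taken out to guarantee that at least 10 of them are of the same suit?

43

Put each drawn card into a box by suit. The largest draw with every box below 10 takes min(count, 9) from each suit; suits with fewer than 9 contribute all they have.
Σ min(cᵢ, 9) = 9 + 5 + 3 + 9 + 7 + 9 = 42.
Draw number 42 + 1 = 43 must push one box to 10.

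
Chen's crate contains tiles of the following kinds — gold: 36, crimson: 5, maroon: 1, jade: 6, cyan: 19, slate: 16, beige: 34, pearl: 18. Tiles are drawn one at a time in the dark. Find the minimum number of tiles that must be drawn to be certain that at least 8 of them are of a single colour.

By the pigeonhole principle, the 8 colours are the holes; the tiles drawn are the pigeons.
To avoid 8 of any one colour, the worst case takes at most 7 of each colour, or every tile of a colour that has fewer than 7.
That gives 7 + 5 + 1 + 6 + 7 + 7 + 7 + 7 = 47 tiles with no colour reaching 8.
The next tile forces some colour to 8, so 47 + 1 = 48.

48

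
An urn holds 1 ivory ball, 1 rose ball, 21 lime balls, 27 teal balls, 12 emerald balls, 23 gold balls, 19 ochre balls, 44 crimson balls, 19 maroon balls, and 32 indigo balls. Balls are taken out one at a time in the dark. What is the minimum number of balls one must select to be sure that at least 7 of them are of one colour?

51

The 10 colours are the holes; the balls drawn are the pigeons.
To avoid 7 of any one colour, the worst case takes at most 6 of each colour, or every ball of a colour that has fewer than 6.
That gives 1 + 1 + 6 + 6 + 6 + 6 + 6 + 6 + 6 + 6 = 50 balls with no colour reaching 7.
The next ball forces some colour to 7, so 50 + 1 = 51.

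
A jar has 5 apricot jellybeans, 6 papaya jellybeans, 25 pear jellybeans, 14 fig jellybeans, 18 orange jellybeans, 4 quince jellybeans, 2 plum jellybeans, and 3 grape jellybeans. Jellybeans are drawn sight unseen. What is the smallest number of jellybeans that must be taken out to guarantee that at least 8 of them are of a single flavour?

Pigeonhole: put each drawn jellybean into a box by flavour. The largest draw with every box below 8 takes min(count, 7) from each flavour; flavours with fewer than 7 contribute all they have.
Σ min(cᵢ, 7) = 5 + 6 + 7 + 7 + 7 + 4 + 2 + 3 = 41.
Draw number 41 + 1 = 42 must push one box to 8.

42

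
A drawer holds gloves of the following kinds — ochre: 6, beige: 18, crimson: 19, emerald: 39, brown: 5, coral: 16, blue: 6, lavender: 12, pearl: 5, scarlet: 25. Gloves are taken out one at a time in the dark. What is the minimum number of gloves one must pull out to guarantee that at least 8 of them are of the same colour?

By pigeonhole, put each drawn glove into a box by colour. The largest draw with every box below 8 takes min(count, 7) from each colour; colours with fewer than 7 contribute all they have.
Σ min(cᵢ, 7) = 6 + 7 + 7 + 7 + 5 + 7 + 6 + 7 + 5 + 7 = 64.
Draw number 64 + 1 = 65 must push one box to 8.

65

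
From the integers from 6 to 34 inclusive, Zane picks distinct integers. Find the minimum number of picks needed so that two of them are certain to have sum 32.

20

Group the elements by complementary pair {x, 32−x}: {6,26}, {7,25}, {8,24}, …, giving 10 two-element pairs, the single value 16 (it cannot pair with itself since the integers are distinct), and 8 integers whose partner 32−x falls outside [6,34].
Pigeonhole: treating each of those 19 groups as a pigeonhole, one can pick one integer per group — 19 integers — with no two summing to 32.
The 20th integer lands in an occupied pair, forcing a sum of 32.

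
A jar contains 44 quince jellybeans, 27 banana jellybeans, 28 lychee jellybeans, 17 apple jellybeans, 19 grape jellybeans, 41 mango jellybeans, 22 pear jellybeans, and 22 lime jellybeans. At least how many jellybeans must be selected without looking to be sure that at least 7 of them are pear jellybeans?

In the worst case for collecting pear jellybeans, every non-pear jellybean comes out first.
There are 44 + 27 + 28 + 17 + 19 + 41 + 22 = 198 non-pear jellybeans altogether.
After those, each further jellybean must be pear, so 198 + 7 = 205 draws guarantee 7 pear jellybeans.

205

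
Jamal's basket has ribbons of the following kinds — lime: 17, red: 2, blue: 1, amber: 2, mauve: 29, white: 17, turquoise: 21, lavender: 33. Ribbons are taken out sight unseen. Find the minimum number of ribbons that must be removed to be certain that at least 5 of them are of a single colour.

An adversary could hand out at most 4 ribbons per colour (red, blue, amber run out sooner): 4 + 2 + 1 + 2 + 4 + 4 + 4 + 4 = 25 ribbons and still no colour has 5.
One more ribbon lands in a colour already at 4, so 26 draws are enough and 25 are not.

26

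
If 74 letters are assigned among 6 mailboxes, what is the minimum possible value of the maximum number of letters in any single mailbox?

13

The 6 mailboxes are the holes and the 74 letters are the pigeons.
If every mailbox held at most 12 letters, the total would be at most 6 × 12 = 72, which is less than 74.
So some mailbox holds at least ⌈74/6⌉ = 13 letters.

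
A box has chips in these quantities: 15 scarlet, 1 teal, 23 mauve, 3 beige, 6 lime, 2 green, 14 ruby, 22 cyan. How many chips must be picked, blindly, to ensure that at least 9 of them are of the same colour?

45

The 8 colours are the holes; the chips drawn are the pigeons.
To avoid 9 of any one colour, the worst case takes at most 8 of each colour, or every chip of a colour that has fewer than 8.
That gives 8 + 1 + 8 + 3 + 6 + 2 + 8 + 8 = 44 chips with no colour reaching 9.
The next chip forces some colour to 9, so 44 + 1 = 45.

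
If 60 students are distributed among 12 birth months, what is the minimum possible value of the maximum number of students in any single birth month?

By the pigeonhole principle, the 12 birth months are the holes and the 60 students are the pigeons.
If every birth month held at most 4 students, the total would be at most 12 × 4 = 48, which is less than 60.
So some birth month holds at least ⌈60/12⌉ = 5 students.

5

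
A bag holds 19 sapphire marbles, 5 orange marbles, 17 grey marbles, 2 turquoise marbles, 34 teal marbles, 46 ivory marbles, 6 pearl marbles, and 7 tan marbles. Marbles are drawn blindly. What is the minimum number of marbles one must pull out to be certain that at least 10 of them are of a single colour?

An adversary could hand out at most 9 marbles per colour (4 colours run out sooner): 9 + 5 + 9 + 2 + 9 + 9 + 6 + 7 = 56 marbles and still no colour has 10.
By the pigeonhole principle, one more marble lands in a colour already at 9, so 57 draws are enough and 56 are not.

57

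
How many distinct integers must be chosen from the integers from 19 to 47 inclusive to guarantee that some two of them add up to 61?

A set avoiding the sum 61 can contain at most one of each pair {x, 61−x}, plus the 5 elements whose complement lies outside the range.
The integers 31, …, 47 (17 of them) are such a set: any two sum to at least 31+32 = 63 > 61.
Any 18th integer completes one of the 12 pairs, so 18 choices force a sum of 61.

18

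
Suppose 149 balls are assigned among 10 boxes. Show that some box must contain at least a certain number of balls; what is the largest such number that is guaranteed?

15

By pigeonhole, the 10 boxes are the holes and the 149 balls are the pigeons.
If every box held at most 14 balls, the total would be at most 10 × 14 = 140, which is less than 149.
So some box holds at least ⌈149/10⌉ = 15 balls.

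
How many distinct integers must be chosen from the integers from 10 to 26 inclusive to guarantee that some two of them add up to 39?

Two chosen integers sum to 39 exactly when both halves of some pair {x, 39−x} with 13 ≤ x ≤ 39−x ≤ 26 are chosen — 7 such pairs.
The remaining 3 elements (those with no distinct partner in range) can never complete a 39-sum, so the worst case takes all of them and one from each pair: 3 + 7 = 10.
The 11th integer has to be the second member of some pair, so 10 + 1 = 11.

11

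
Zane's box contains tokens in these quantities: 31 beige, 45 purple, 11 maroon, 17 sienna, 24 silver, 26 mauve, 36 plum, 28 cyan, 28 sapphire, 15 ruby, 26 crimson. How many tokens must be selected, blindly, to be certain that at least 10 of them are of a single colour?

By pigeonhole, the 11 colours are the holes; the tokens drawn are the pigeons.
To avoid 10 of any one colour, the worst case takes at most 9 of each colour.
That gives 9 + 9 + 9 + 9 + 9 + 9 + 9 + 9 + 9 + 9 + 9 = 99 tokens with no colour reaching 10.
The next token forces some colour to 10, so 99 + 1 = 100.

100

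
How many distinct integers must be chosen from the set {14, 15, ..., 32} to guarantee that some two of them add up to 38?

A set avoiding the sum 38 can contain at most one of each pair {x, 38−x}, plus the 9 elements whose complement lies outside the range or equal to its own complement.
The integers 19, …, 32 (14 of them) are such a set: any two sum to at least 19+20 = 39 > 38.
Any 15th integer completes one of the 5 pairs, so 15 choices force a sum of 38.

15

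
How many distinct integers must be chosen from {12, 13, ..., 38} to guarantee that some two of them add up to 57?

18

Group the elements by complementary pair {x, 57−x}: {19,38}, {20,37}, {21,36}, …, giving 10 two-element pairs and 7 integers whose partner 57−x falls outside [12,38].
Treating each of those 17 groups as a pigeonhole, one can pick one integer per group — 17 integers — with no two summing to 57.
The 18th integer lands in an occupied pair, forcing a sum of 57.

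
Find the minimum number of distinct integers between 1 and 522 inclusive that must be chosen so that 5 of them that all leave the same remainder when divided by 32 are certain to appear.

The 32 residue classes mod 32 are the pigeonholes.
With 128 integers one could put 4 in each residue class and have no class reach 5.
The 129th integer pushes some class to 5, so 32·4 + 1 = 129.

129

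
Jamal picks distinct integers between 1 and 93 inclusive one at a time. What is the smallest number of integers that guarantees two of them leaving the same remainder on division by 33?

By pigeonhole, the 33 residue classes mod 33 are the pigeonholes.
With 33 integers one could put 1 in each residue class and have no class reach 2.
The 34th integer pushes some class to 2, so 33·1 + 1 = 34.

34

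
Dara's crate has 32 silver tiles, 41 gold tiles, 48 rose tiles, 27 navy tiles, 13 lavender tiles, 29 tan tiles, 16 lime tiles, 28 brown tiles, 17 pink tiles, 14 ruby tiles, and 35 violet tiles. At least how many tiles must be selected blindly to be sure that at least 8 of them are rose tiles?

In the worst case for collecting rose tiles, every non-rose tile comes out first.
There are 32 + 41 + 27 + 13 + 29 + 16 + 28 + 17 + 14 + 35 = 252 non-rose tiles altogether.
After those, each further tile must be rose, so 252 + 8 = 260 draws guarantee 8 rose tiles.

260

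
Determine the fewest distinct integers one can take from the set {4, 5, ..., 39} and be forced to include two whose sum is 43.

Two chosen integers sum to 43 exactly when both halves of some pair {x, 43−x} with 4 ≤ x ≤ 43−x ≤ 39 are chosen — 18 such pairs.
Every element belongs to one of those pairs, so the worst case picks one from each: 18 integers.
The 19th integer has to be the second member of some pair, so 18 + 1 = 19.

19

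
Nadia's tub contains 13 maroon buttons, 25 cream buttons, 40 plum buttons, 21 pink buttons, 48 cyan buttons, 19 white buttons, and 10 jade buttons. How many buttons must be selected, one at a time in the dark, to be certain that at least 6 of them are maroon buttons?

In the worst case for collecting maroon buttons, every non-maroon button comes out first.
There are 25 + 40 + 21 + 48 + 19 + 10 = 163 non-maroon buttons altogether.
After those, each further button must be maroon, so 163 + 6 = 169 draws guarantee 6 maroon buttons.

169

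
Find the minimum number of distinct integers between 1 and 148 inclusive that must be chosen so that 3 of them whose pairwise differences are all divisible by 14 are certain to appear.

Integers whose pairwise differences are multiples of 14 are exactly those sharing a remainder mod 14. The 14 residue classes mod 14 are the pigeonholes.
With 28 integers one could put 2 in each residue class and have no class reach 3.
The 29th integer pushes some class to 3, so 14·2 + 1 = 29.

29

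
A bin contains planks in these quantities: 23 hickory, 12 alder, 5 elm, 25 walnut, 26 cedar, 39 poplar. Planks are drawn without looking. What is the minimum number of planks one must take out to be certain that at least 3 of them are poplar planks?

94

In the worst case for collecting poplar planks, every non-poplar plank comes out first.
There are 23 + 12 + 5 + 25 + 26 = 91 non-poplar planks altogether.
After those, each further plank must be poplar, so 91 + 3 = 94 draws guarantee 3 poplar planks.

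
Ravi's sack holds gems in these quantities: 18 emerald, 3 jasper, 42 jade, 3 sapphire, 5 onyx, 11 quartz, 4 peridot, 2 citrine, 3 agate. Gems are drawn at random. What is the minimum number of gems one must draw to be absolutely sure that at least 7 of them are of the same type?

An adversary could hand out at most 6 gems per type (6 types run out sooner): 6 + 3 + 6 + 3 + 5 + 6 + 4 + 2 + 3 = 38 gems and still no type has 7.
One more gem lands in a type already at 6, so 39 draws are enough and 38 are not.

39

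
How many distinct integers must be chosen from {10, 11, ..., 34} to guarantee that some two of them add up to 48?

A set avoiding the sum 48 can contain at most one of each pair {x, 48−x}, plus the 5 elements whose complement lies outside the range or equal to its own complement.
The integers 10, …, 24 (15 of them) are such a set: any two sum to at least 10+11 = 21 and at most 23+24 = 47 < 48.
By pigeonhole, any 16th integer completes one of the 10 pairs, so 16 choices force a sum of 48.

16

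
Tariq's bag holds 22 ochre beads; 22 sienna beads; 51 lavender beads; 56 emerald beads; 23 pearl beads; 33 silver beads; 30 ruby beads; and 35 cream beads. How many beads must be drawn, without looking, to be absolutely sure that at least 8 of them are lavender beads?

In the worst case for collecting lavender beads, every non-lavender bead comes out first.
There are 22 + 22 + 56 + 23 + 33 + 30 + 35 = 221 non-lavender beads altogether.
After those, each further bead must be lavender, so 221 + 8 = 229 draws guarantee 8 lavender beads.

229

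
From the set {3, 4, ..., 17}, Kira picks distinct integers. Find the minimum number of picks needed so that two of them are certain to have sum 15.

Two chosen integers sum to 15 exactly when both halves of some pair {x, 15−x} with 3 ≤ x ≤ 15−x ≤ 12 are chosen — 5 such pairs.
The remaining 5 elements (those with no distinct partner in range) can never complete a 15-sum, so the worst case takes all of them and one from each pair: 5 + 5 = 10.
The 11th integer has to be the second member of some pair, so 10 + 1 = 11.

11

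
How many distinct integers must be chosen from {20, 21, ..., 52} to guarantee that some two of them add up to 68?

20

A set avoiding the sum 68 can contain at most one of each pair {x, 68−x}, plus the 5 elements whose complement lies outside the range or equal to its own complement.
The integers 34, …, 52 (19 of them) are such a set: any two sum to at least 34+35 = 69 > 68.
Pigeonhole: any 20th integer completes one of the 14 pairs, so 20 choices force a sum of 68.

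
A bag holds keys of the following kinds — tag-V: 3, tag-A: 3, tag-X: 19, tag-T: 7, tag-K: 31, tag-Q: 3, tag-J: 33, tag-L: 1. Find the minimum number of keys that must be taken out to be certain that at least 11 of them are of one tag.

An adversary could hand out at most 10 keys per tag (5 tags run out sooner): 3 + 3 + 10 + 7 + 10 + 3 + 10 + 1 = 47 keys and still no tag has 11.
One more key lands in a tag already at 10, so 48 draws are enough and 47 are not.

48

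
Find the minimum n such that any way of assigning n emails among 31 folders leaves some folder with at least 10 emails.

280

With 279 emails one could put exactly 9 in each of the 31 folders, and no folder would reach 10.
Pigeonhole: one more email must land in a folder that already has 9, giving it 10.
So 31 × 9 + 1 = 280 emails are required.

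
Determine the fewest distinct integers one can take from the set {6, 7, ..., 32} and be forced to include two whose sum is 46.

19

Group the elements by complementary pair {x, 46−x}: {14,32}, {15,31}, {16,30}, …, giving 9 two-element pairs; the single value 23 (it cannot pair with itself since the integers are distinct); and 8 integers whose partner 46−x falls outside [6,32].
Treating each of those 18 groups as a pigeonhole, one can pick one integer per group — 18 integers — with no two summing to 46.
The 19th integer lands in an occupied pair, forcing a sum of 46.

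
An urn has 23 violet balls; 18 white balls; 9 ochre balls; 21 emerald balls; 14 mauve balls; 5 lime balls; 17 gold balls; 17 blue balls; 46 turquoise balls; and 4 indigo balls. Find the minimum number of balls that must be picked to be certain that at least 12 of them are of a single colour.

96

Put each drawn ball into a box by colour. The largest draw with every box below 12 takes min(count, 11) from each colour; colours with fewer than 11 contribute all they have.
Σ min(cᵢ, 11) = 11 + 11 + 9 + 11 + 11 + 5 + 11 + 11 + 11 + 4 = 95.
Draw number 95 + 1 = 96 must push one box to 12.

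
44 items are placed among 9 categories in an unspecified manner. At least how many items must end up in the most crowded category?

5

The 9 categories are the holes and the 44 items are the pigeons.
If every category held at most 4 items, the total would be at most 9 × 4 = 36, which is less than 44.
So some category holds at least ⌈44/9⌉ = 5 items.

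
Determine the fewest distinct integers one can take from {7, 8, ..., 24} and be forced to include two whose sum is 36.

13

Group the elements by complementary pair {x, 36−x}: {12,24}, {13,23}, {14,22}, …, giving 6 two-element pairs, the single value 18 (it cannot pair with itself since the integers are distinct), and 5 integers whose partner 36−x falls outside [7,24].
By the pigeonhole principle, treating each of those 12 groups as a pigeonhole, one can pick one integer per group — 12 integers — with no two summing to 36.
The 13th integer lands in an occupied pair, forcing a sum of 36.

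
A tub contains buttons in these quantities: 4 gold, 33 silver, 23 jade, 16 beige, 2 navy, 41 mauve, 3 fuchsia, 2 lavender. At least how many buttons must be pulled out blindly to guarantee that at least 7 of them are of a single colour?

An adversary could hand out at most 6 buttons per colour (4 colours run out sooner): 4 + 6 + 6 + 6 + 2 + 6 + 3 + 2 = 35 buttons and still no colour has 7.
Pigeonhole: one more button lands in a colour already at 6, so 36 draws are enough and 35 are not.

36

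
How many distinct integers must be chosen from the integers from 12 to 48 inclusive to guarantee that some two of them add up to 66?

Two chosen integers sum to 66 exactly when both halves of some pair {x, 66−x} with 18 ≤ x ≤ 66−x ≤ 48 are chosen — 15 such pairs.
The remaining 7 elements (those with no distinct partner in range) can never complete a 66-sum, so the worst case takes all of them and one from each pair: 7 + 15 = 22.
By the pigeonhole principle, the 23rd integer has to be the second member of some pair, so 22 + 1 = 23.

23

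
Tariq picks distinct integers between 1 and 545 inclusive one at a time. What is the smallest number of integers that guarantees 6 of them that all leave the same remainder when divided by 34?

By the pigeonhole principle, the 34 residue classes mod 34 are the pigeonholes.
With 170 integers one could put 5 in each residue class and have no class reach 6.
The 171st integer pushes some class to 6, so 34·5 + 1 = 171.

171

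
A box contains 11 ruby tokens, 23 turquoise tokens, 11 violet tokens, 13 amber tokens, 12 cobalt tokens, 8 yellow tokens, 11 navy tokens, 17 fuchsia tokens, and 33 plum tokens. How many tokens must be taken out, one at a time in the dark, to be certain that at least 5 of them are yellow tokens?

136

In the worst case for collecting yellow tokens, every non-yellow token comes out first.
There are 11 + 23 + 11 + 13 + 12 + 11 + 17 + 33 = 131 non-yellow tokens altogether.
After those, each further token must be yellow, so 131 + 5 = 136 draws guarantee 5 yellow tokens.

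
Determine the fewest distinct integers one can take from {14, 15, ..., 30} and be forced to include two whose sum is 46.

Group the elements by complementary pair {x, 46−x}: {16,30}, {17,29}, {18,28}, …, giving 7 two-element pairs, the single value 23 (it cannot pair with itself since the integers are distinct), and 2 integers whose partner 46−x falls outside [14,30].
By pigeonhole, treating each of those 10 groups as a pigeonhole, one can pick one integer per group — 10 integers — with no two summing to 46.
The 11th integer lands in an occupied pair, forcing a sum of 46.

11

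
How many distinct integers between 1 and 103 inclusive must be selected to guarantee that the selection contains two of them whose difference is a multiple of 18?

Integers whose pairwise differences are multiples of 18 are exactly those sharing a remainder mod 18. The 18 residue classes mod 18 are the pigeonholes.
With 18 integers one could put 1 in each residue class and have no class reach 2.
The 19th integer pushes some class to 2, so 18·1 + 1 = 19.

19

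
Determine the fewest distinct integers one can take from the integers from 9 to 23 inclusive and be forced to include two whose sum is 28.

Two chosen integers sum to 28 exactly when both halves of some pair {x, 28−x} with 9 ≤ x ≤ 28−x ≤ 19 are chosen — 5 such pairs.
The remaining 5 elements (those with no distinct partner in range) can never complete a 28-sum, so the worst case takes all of them and one from each pair: 5 + 5 = 10.
By pigeonhole, the 11th integer has to be the second member of some pair, so 10 + 1 = 11.

11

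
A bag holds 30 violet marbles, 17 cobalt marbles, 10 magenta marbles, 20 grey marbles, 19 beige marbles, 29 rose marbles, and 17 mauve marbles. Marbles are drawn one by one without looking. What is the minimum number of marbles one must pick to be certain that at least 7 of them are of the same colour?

Pigeonhole: the 7 colours are the holes; the marbles drawn are the pigeons.
To avoid 7 of any one colour, the worst case takes at most 6 of each colour.
That gives 6 + 6 + 6 + 6 + 6 + 6 + 6 = 42 marbles with no colour reaching 7.
The next marble forces some colour to 7, so 42 + 1 = 43.

43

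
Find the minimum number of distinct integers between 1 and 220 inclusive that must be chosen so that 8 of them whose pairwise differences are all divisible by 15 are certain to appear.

Integers whose pairwise differences are multiples of 15 are exactly those sharing a remainder mod 15. By pigeonhole, the 15 residue classes mod 15 are the pigeonholes.
With 105 integers one could put 7 in each residue class and have no class reach 8.
The 106th integer pushes some class to 8, so 15·7 + 1 = 106.

106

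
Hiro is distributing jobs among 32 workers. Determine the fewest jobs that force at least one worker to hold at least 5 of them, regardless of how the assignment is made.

129

With 128 jobs one could put exactly 4 in each of the 32 workers, and no worker would reach 5.
By pigeonhole, one more job must land in a worker that already has 4, giving it 5.
So 32 × 4 + 1 = 129 jobs are required.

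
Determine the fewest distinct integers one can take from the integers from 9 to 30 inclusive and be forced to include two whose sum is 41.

Group the elements by complementary pair {x, 41−x}: {11,30}, {12,29}, {13,28}, …, giving 10 two-element pairs and 2 integers whose partner 41−x falls outside [9,30].
By pigeonhole, treating each of those 12 groups as a pigeonhole, one can pick one integer per group — 12 integers — with no two summing to 41.
The 13th integer lands in an occupied pair, forcing a sum of 41.

13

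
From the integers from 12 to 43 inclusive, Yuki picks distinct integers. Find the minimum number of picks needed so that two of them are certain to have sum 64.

22

Two chosen integers sum to 64 exactly when both halves of some pair {x, 64−x} with 21 ≤ x ≤ 64−x ≤ 43 are chosen — 11 such pairs.
The remaining 10 elements (those with no distinct partner in range) can never complete a 64-sum, so the worst case takes all of them and one from each pair: 10 + 11 = 21.
The 22nd integer has to be the second member of some pair, so 21 + 1 = 22.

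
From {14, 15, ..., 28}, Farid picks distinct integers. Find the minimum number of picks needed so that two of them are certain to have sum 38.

11

A set avoiding the sum 38 can contain at most one of each pair {x, 38−x}, plus the 5 elements whose complement lies outside the range or equal to its own complement.
The integers 19, …, 28 (10 of them) are such a set: any two sum to at least 19+20 = 39 > 38.
By pigeonhole, any 11th integer completes one of the 5 pairs, so 11 choices force a sum of 38.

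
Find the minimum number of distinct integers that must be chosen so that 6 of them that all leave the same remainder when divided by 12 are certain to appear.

61

The 12 residue classes mod 12 are the pigeonholes.
With 60 integers one could put 5 in each residue class and have no class reach 6.
The 61st integer pushes some class to 6, so 12·5 + 1 = 61.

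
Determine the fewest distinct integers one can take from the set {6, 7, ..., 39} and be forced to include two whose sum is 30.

Group the elements by complementary pair {x, 30−x}: {6,24}, {7,23}, {8,22}, …, giving 9 two-element pairs, the single value 15 (it cannot pair with itself since the integers are distinct), and 15 integers whose partner 30−x falls outside [6,39].
Treating each of those 25 groups as a pigeonhole, one can pick one integer per group — 25 integers — with no two summing to 30.
The 26th integer lands in an occupied pair, forcing a sum of 30.

26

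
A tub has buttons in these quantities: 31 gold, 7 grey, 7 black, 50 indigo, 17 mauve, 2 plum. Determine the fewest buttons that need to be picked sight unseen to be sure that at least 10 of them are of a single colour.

44

Put each drawn button into a box by colour. The largest draw with every box below 10 takes min(count, 9) from each colour; colours with fewer than 9 contribute all they have.
Σ min(cᵢ, 9) = 9 + 7 + 7 + 9 + 9 + 2 = 43.
Draw number 43 + 1 = 44 must push one box to 10.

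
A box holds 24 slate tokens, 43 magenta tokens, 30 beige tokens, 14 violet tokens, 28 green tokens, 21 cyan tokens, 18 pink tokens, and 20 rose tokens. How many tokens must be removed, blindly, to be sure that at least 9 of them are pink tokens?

In the worst case for collecting pink tokens, every non-pink token comes out first.
There are 24 + 43 + 30 + 14 + 28 + 21 + 20 = 180 non-pink tokens altogether.
After those, each further token must be pink, so 180 + 9 = 189 draws guarantee 9 pink tokens.

189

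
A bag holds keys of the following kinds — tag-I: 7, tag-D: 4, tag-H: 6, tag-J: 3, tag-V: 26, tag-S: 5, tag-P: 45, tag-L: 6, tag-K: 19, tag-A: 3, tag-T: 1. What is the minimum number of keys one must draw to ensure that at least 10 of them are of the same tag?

The 11 tags are the holes; the keys drawn are the pigeons.
To avoid 10 of any one tag, the worst case takes at most 9 of each tag, or every key of a tag that has fewer than 9.
That gives 7 + 4 + 6 + 3 + 9 + 5 + 9 + 6 + 9 + 3 + 1 = 62 keys with no tag reaching 10.
The next key forces some tag to 10, so 62 + 1 = 63.

63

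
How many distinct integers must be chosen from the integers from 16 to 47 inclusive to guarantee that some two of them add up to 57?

A set avoiding the sum 57 can contain at most one of each pair {x, 57−x}, plus the 6 elements whose complement lies outside the range.
The integers 29, …, 47 (19 of them) are such a set: any two sum to at least 29+30 = 59 > 57.
Pigeonhole: any 20th integer completes one of the 13 pairs, so 20 choices force a sum of 57.

20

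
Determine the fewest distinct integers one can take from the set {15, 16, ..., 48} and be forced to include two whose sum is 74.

Group the elements by complementary pair {x, 74−x}: {26,48}, {27,47}, {28,46}, …, giving 11 two-element pairs, the single value 37 (it cannot pair with itself since the integers are distinct), and 11 integers whose partner 74−x falls outside [15,48].
Treating each of those 23 groups as a pigeonhole, one can pick one integer per group — 23 integers — with no two summing to 74.
The 24th integer lands in an occupied pair, forcing a sum of 74.

24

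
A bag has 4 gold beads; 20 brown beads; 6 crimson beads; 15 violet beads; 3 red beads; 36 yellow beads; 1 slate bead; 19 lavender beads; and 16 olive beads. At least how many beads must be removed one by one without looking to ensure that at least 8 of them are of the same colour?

By pigeonhole, put each drawn bead into a box by colour. The largest draw with every box below 8 takes min(count, 7) from each colour; colours with fewer than 7 contribute all they have.
Σ min(cᵢ, 7) = 4 + 7 + 6 + 7 + 3 + 7 + 1 + 7 + 7 = 49.
Draw number 49 + 1 = 50 must push one box to 8.

50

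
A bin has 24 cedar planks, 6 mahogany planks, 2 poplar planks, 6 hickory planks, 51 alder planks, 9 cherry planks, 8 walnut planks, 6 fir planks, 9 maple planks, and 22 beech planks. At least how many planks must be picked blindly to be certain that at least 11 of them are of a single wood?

The 10 woods are the holes; the planks drawn are the pigeons.
To avoid 11 of any one wood, the worst case takes at most 10 of each wood, or every plank of a wood that has fewer than 10.
That gives 10 + 6 + 2 + 6 + 10 + 9 + 8 + 6 + 9 + 10 = 76 planks with no wood reaching 11.
The next plank forces some wood to 11, so 76 + 1 = 77.

77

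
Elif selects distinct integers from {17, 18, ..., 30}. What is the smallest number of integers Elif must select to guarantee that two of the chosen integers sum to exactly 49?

Group the elements by complementary pair {x, 49−x}: {19,30}, {20,29}, {21,28}, …, giving 6 two-element pairs and 2 integers whose partner 49−x falls outside [17,30].
Treating each of those 8 groups as a pigeonhole, one can pick one integer per group — 8 integers — with no two summing to 49.
The 9th integer lands in an occupied pair, forcing a sum of 49.

9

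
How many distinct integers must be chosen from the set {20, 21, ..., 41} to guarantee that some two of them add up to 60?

Two chosen integers sum to 60 exactly when both halves of some pair {x, 60−x} with 20 ≤ x ≤ 60−x ≤ 40 are chosen — 10 such pairs.
The remaining 2 elements (those with no distinct partner in range) can never complete a 60-sum, so the worst case takes all of them and one from each pair: 2 + 10 = 12.
By pigeonhole, the 13th integer has to be the second member of some pair, so 12 + 1 = 13.

13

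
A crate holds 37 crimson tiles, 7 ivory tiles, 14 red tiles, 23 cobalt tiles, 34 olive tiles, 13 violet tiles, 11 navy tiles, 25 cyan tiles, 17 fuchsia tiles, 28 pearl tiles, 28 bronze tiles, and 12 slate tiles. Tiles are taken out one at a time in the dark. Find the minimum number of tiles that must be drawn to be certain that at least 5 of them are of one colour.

An adversary could hand out at most 4 tiles per colour: 4 + 4 + 4 + 4 + 4 + 4 + 4 + 4 + 4 + 4 + 4 + 4 = 48 tiles and still no colour has 5.
One more tile lands in a colour already at 4, so 49 draws are enough and 48 are not.

49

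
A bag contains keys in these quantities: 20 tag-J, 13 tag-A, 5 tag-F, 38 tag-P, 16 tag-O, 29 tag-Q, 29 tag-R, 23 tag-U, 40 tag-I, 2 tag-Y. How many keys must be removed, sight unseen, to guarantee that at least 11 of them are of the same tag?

88

An adversary could hand out at most 10 keys per tag (tag-F, tag-Y run out sooner): 10 + 10 + 5 + 10 + 10 + 10 + 10 + 10 + 10 + 2 = 87 keys and still no tag has 11.
One more key lands in a tag already at 10, so 88 draws are enough and 87 are not.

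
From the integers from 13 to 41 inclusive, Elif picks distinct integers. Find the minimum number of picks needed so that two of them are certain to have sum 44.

Two chosen integers sum to 44 exactly when both halves of some pair {x, 44−x} with 13 ≤ x ≤ 44−x ≤ 31 are chosen — 9 such pairs.
The remaining 11 elements (those with no distinct partner in range) can never complete a 44-sum, so the worst case takes all of them and one from each pair: 11 + 9 = 20.
The 21st integer has to be the second member of some pair, so 20 + 1 = 21.

21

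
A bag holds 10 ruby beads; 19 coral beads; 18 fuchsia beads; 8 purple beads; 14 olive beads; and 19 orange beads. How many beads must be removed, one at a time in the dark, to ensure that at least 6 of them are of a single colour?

31

Put each drawn bead into a box by colour. The largest draw with every box below 6 takes min(count, 5) from each colour.
Σ min(cᵢ, 5) = 5 + 5 + 5 + 5 + 5 + 5 = 30.
Draw number 30 + 1 = 31 must push one box to 6.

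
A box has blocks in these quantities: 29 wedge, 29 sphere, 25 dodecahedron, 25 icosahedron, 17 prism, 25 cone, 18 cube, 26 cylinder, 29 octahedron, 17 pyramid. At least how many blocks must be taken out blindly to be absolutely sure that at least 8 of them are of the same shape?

71

The 10 shapes are the holes; the blocks drawn are the pigeons.
To avoid 8 of any one shape, the worst case takes at most 7 of each shape.
That gives 7 + 7 + 7 + 7 + 7 + 7 + 7 + 7 + 7 + 7 = 70 blocks with no shape reaching 8.
The next block forces some shape to 8, so 70 + 1 = 71.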